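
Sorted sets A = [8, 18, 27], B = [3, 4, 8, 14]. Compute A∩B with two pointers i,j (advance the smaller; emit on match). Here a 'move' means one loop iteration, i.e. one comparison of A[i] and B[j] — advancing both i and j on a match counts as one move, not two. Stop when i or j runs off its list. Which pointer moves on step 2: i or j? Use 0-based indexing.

j

[i=0,j=0] 8>3 → j++
[i=0,j=1] 8>4 → j++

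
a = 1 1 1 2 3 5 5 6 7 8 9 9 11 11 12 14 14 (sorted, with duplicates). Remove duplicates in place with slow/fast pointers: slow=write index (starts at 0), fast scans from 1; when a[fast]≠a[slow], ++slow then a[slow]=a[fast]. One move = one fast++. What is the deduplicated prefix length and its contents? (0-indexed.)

(s=0,f=1) a[fast]=1=a[slow] dup → fast++
(s=0,f=2) a[fast]=1=a[slow] dup → fast++
(s=0,f=3) a[fast]=2≠a[slow]=1 write a[1]=2 → slow++,fast++
(s=1,f=4) a[fast]=3≠a[slow]=2 write a[2]=3 → slow++,fast++
(s=2,f=5) a[fast]=5≠a[slow]=3 write a[3]=5 → slow++,fast++
(s=3,f=6) a[fast]=5=a[slow] dup → fast++
(s=3,f=7) a[fast]=6≠a[slow]=5 write a[4]=6 → slow++,fast++
(s=4,f=8) a[fast]=7≠a[slow]=6 write a[5]=7 → slow++,fast++
(s=5,f=9) a[fast]=8≠a[slow]=7 write a[6]=8 → slow++,fast++
(s=6,f=10) a[fast]=9≠a[slow]=8 write a[7]=9 → slow++,fast++
(s=7,f=11) a[fast]=9=a[slow] dup → fast++
(s=7,f=12) a[fast]=11≠a[slow]=9 write a[8]=11 → slow++,fast++
(s=8,f=13) a[fast]=11=a[slow] dup → fast++
(s=8,f=14) a[fast]=12≠a[slow]=11 write a[9]=12 → slow++,fast++
(s=9,f=15) a[fast]=14≠a[slow]=12 write a[10]=14 → slow++,fast++
(s=10,f=16) a[fast]=14=a[slow] dup → fast++

length 11; prefix = [1, 2, 3, 5, 6, 7, 8, 9, 11, 12, 14]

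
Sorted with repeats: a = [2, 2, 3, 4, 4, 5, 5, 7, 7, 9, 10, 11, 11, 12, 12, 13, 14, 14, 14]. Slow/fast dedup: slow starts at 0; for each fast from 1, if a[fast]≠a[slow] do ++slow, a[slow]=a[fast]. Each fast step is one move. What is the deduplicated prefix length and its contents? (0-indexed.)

(s=0,f=1) a[fast]=2=a[slow] dup → fast++
(s=0,f=2) a[fast]=3≠a[slow]=2 write a[1]=3 → slow++,fast++
(s=1,f=3) a[fast]=4≠a[slow]=3 write a[2]=4 → slow++,fast++
(s=2,f=4) a[fast]=4=a[slow] dup → fast++
(s=2,f=5) a[fast]=5≠a[slow]=4 write a[3]=5 → slow++,fast++
(s=3,f=6) a[fast]=5=a[slow] dup → fast++
(s=3,f=7) a[fast]=7≠a[slow]=5 write a[4]=7 → slow++,fast++
(s=4,f=8) a[fast]=7=a[slow] dup → fast++
(s=4,f=9) a[fast]=9≠a[slow]=7 write a[5]=9 → slow++,fast++
(s=5,f=10) a[fast]=10≠a[slow]=9 write a[6]=10 → slow++,fast++
(s=6,f=11) a[fast]=11≠a[slow]=10 write a[7]=11 → slow++,fast++
(s=7,f=12) a[fast]=11=a[slow] dup → fast++
(s=7,f=13) a[fast]=12≠a[slow]=11 write a[8]=12 → slow++,fast++
(s=8,f=14) a[fast]=12=a[slow] dup → fast++
(s=8,f=15) a[fast]=13≠a[slow]=12 write a[9]=13 → slow++,fast++
(s=9,f=16) a[fast]=14≠a[slow]=13 write a[10]=14 → slow++,fast++
(s=10,f=17) a[fast]=14=a[slow] dup → fast++
(s=10,f=18) a[fast]=14=a[slow] dup → fast++

length 11; prefix = [2, 3, 4, 5, 7, 9, 10, 11, 12, 13, 14]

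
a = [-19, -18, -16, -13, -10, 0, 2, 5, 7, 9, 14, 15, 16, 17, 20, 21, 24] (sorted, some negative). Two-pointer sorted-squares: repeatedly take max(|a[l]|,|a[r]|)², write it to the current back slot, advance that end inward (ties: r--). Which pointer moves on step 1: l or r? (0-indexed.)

[0,16] |-19|<=|24| out[16]=576 → r--

r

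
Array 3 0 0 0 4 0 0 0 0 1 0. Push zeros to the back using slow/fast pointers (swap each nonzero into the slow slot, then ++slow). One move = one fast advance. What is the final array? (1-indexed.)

[3, 4, 1, 0, 0, 0, 0, 0, 0, 0, 0]

slow=1 fast=1: a[fast]=3≠0 swap→a[1]=3, slow++,fast++
slow=2 fast=2: a[fast]=0, fast++
slow=2 fast=3: a[fast]=0, fast++
slow=2 fast=4: a[fast]=0, fast++
slow=2 fast=5: a[fast]=4≠0 swap→a[2]=4, slow++,fast++
slow=3 fast=6: a[fast]=0, fast++
slow=3 fast=7: a[fast]=0, fast++
slow=3 fast=8: a[fast]=0, fast++
slow=3 fast=9: a[fast]=0, fast++
slow=3 fast=10: a[fast]=1≠0 swap→a[3]=1, slow++,fast++
slow=4 fast=11: a[fast]=0, fast++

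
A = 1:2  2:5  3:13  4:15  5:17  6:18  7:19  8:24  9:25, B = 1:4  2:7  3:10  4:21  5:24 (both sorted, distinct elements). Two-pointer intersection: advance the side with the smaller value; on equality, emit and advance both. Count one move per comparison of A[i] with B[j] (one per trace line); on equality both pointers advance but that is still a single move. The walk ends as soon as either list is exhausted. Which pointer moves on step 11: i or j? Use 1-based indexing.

j

i=1 j=1: 2<4, i++
i=2 j=1: 5>4, j++
i=2 j=2: 5<7, i++
i=3 j=2: 13>7, j++
i=3 j=3: 13>10, j++
i=3 j=4: 13<21, i++
i=4 j=4: 15<21, i++
i=5 j=4: 17<21, i++
i=6 j=4: 18<21, i++
i=7 j=4: 19<21, i++
i=8 j=4: 24>21, j++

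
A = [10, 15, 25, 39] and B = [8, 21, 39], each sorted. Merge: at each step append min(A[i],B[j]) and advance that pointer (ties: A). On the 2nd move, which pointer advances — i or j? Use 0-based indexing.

i=0 j=0: A[i]=10>B[j]=8 take 8, j++
i=0 j=1: A[i]=10<=B[j]=21 take 10, i++

i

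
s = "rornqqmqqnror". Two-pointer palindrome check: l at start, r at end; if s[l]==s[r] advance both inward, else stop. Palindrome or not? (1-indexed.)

l=1 r=13: 'r'=='r', l++,r--
l=2 r=12: 'o'=='o', l++,r--
l=3 r=11: 'r'=='r', l++,r--
l=4 r=10: 'n'=='n', l++,r--
l=5 r=9: 'q'=='q', l++,r--
l=6 r=8: 'q'=='q', l++,r--

palindrome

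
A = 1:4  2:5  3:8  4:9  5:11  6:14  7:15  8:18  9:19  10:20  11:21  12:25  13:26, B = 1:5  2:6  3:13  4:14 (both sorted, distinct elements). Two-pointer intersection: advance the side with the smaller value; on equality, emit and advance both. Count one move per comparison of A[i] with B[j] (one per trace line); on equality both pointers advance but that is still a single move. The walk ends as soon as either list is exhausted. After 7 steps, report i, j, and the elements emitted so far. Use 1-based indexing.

i=1 j=1: 4<5, i++
i=2 j=1: 5==5 emit, i++,j++
i=3 j=2: 8>6, j++
i=3 j=3: 8<13, i++
i=4 j=3: 9<13, i++
i=5 j=3: 11<13, i++
i=6 j=3: 14>13, j++

i=6, j=4, emitted=[5]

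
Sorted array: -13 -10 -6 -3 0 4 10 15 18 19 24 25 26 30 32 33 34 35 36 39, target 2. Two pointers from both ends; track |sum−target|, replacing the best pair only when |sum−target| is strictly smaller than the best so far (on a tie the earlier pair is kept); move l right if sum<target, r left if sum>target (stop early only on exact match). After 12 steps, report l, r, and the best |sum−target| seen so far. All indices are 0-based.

l=0, r=7, best |Δ|=3

l=0 r=19: -13+39=26 d=24 *, r--
l=0 r=18: -13+36=23 d=21 *, r--
l=0 r=17: -13+35=22 d=20 *, r--
l=0 r=16: -13+34=21 d=19 *, r--
l=0 r=15: -13+33=20 d=18 *, r--
l=0 r=14: -13+32=19 d=17 *, r--
l=0 r=13: -13+30=17 d=15 *, r--
l=0 r=12: -13+26=13 d=11 *, r--
l=0 r=11: -13+25=12 d=10 *, r--
l=0 r=10: -13+24=11 d=9 *, r--
l=0 r=9: -13+19=6 d=4 *, r--
l=0 r=8: -13+18=5 d=3 *, r--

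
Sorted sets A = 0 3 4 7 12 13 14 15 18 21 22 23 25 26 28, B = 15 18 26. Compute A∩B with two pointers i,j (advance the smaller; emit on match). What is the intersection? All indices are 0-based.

intersection = [15, 18, 26]

[i=0,j=0] 0<15 → i++
[i=1,j=0] 3<15 → i++
[i=2,j=0] 4<15 → i++
[i=3,j=0] 7<15 → i++
[i=4,j=0] 12<15 → i++
[i=5,j=0] 13<15 → i++
[i=6,j=0] 14<15 → i++
[i=7,j=0] 15==15 emit → i++,j++
[i=8,j=1] 18==18 emit → i++,j++
[i=9,j=2] 21<26 → i++
[i=10,j=2] 22<26 → i++
[i=11,j=2] 23<26 → i++
[i=12,j=2] 25<26 → i++
[i=13,j=2] 26==26 emit → i++,j++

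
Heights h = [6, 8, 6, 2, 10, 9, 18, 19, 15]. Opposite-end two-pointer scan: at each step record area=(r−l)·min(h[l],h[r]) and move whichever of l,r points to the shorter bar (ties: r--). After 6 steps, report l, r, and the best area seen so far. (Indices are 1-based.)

l=1 r=9: min(6,15)*8=48 best=48 *, l++
l=2 r=9: min(8,15)*7=56 best=56 *, l++
l=3 r=9: min(6,15)*6=36 best=56, l++
l=4 r=9: min(2,15)*5=10 best=56, l++
l=5 r=9: min(10,15)*4=40 best=56, l++
l=6 r=9: min(9,15)*3=27 best=56, l++

l=7, r=9, best area=56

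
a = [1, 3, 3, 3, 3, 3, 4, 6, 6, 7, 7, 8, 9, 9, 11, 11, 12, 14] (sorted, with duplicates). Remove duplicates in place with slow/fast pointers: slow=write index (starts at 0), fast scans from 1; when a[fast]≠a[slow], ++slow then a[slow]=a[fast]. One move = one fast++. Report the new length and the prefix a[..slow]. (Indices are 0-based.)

length 10; prefix = [1, 3, 4, 6, 7, 8, 9, 11, 12, 14]

slow=0 fast=1: a[fast]=3≠a[slow]=1 write a[1]=3, slow++,fast++
slow=1 fast=2: a[fast]=3=a[slow] dup, fast++
slow=1 fast=3: a[fast]=3=a[slow] dup, fast++
slow=1 fast=4: a[fast]=3=a[slow] dup, fast++
slow=1 fast=5: a[fast]=3=a[slow] dup, fast++
slow=1 fast=6: a[fast]=4≠a[slow]=3 write a[2]=4, slow++,fast++
slow=2 fast=7: a[fast]=6≠a[slow]=4 write a[3]=6, slow++,fast++
slow=3 fast=8: a[fast]=6=a[slow] dup, fast++
slow=3 fast=9: a[fast]=7≠a[slow]=6 write a[4]=7, slow++,fast++
slow=4 fast=10: a[fast]=7=a[slow] dup, fast++
slow=4 fast=11: a[fast]=8≠a[slow]=7 write a[5]=8, slow++,fast++
slow=5 fast=12: a[fast]=9≠a[slow]=8 write a[6]=9, slow++,fast++
slow=6 fast=13: a[fast]=9=a[slow] dup, fast++
slow=6 fast=14: a[fast]=11≠a[slow]=9 write a[7]=11, slow++,fast++
slow=7 fast=15: a[fast]=11=a[slow] dup, fast++
slow=7 fast=16: a[fast]=12≠a[slow]=11 write a[8]=12, slow++,fast++
slow=8 fast=17: a[fast]=14≠a[slow]=12 write a[9]=14, slow++,fast++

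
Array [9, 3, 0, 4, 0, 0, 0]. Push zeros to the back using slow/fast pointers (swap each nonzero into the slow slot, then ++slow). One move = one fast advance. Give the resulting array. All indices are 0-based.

[9, 3, 4, 0, 0, 0, 0]

(s=0,f=0) a[fast]=9≠0 swap→a[0]=9 → slow++,fast++
(s=1,f=1) a[fast]=3≠0 swap→a[1]=3 → slow++,fast++
(s=2,f=2) a[fast]=0 → fast++
(s=2,f=3) a[fast]=4≠0 swap→a[2]=4 → slow++,fast++
(s=3,f=4) a[fast]=0 → fast++
(s=3,f=5) a[fast]=0 → fast++
(s=3,f=6) a[fast]=0 → fast++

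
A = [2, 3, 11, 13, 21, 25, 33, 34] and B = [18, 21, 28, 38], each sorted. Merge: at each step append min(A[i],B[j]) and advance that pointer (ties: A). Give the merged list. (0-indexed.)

[2, 3, 11, 13, 18, 21, 21, 25, 28, 33, 34, 38]

i=0 j=0: A[i]=2<=B[j]=18 take 2, i++
i=1 j=0: A[i]=3<=B[j]=18 take 3, i++
i=2 j=0: A[i]=11<=B[j]=18 take 11, i++
i=3 j=0: A[i]=13<=B[j]=18 take 13, i++
i=4 j=0: A[i]=21>B[j]=18 take 18, j++
i=4 j=1: A[i]=21<=B[j]=21 take 21, i++
i=5 j=1: A[i]=25>B[j]=21 take 21, j++
i=5 j=2: A[i]=25<=B[j]=28 take 25, i++
i=6 j=2: A[i]=33>B[j]=28 take 28, j++
i=6 j=3: A[i]=33<=B[j]=38 take 33, i++
i=7 j=3: A[i]=34<=B[j]=38 take 34, i++
i=8 j=3: A done, take B[j]=38, j++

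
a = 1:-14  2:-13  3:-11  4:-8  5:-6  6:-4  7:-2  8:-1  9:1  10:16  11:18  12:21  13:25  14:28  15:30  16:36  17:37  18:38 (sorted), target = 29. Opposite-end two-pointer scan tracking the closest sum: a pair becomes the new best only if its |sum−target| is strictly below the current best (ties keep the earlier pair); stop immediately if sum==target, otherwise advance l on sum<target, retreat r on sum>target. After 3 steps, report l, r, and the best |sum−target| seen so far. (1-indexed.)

l=1 r=18: -14+38=24 d=5 *, l++
l=2 r=18: -13+38=25 d=4 *, l++
l=3 r=18: -11+38=27 d=2 *, l++

l=4, r=18, best |Δ|=2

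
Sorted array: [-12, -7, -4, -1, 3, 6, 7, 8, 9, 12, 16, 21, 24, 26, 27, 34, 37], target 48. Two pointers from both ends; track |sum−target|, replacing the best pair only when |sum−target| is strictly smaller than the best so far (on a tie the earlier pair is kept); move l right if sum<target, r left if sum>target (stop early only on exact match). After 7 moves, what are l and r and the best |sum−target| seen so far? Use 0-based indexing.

l=0 r=16: -12+37=25 d=23 *, l++
l=1 r=16: -7+37=30 d=18 *, l++
l=2 r=16: -4+37=33 d=15 *, l++
l=3 r=16: -1+37=36 d=12 *, l++
l=4 r=16: 3+37=40 d=8 *, l++
l=5 r=16: 6+37=43 d=5 *, l++
l=6 r=16: 7+37=44 d=4 *, l++

l=7, r=16, best |Δ|=4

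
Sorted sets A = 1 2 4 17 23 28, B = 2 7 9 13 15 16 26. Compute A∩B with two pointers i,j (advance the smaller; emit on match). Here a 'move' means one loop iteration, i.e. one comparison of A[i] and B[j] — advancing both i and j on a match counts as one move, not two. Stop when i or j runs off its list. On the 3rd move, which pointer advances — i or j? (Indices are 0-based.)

i

[i=0,j=0] 1<2 → i++
[i=1,j=0] 2==2 emit → i++,j++
[i=2,j=1] 4<7 → i++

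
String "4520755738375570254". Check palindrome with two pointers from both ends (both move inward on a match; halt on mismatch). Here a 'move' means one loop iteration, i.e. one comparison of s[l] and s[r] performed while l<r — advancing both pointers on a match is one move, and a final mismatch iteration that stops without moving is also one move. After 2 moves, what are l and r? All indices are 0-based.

l=2, r=16

[0,18] '4'=='4' → l++,r--
[1,17] '5'=='5' → l++,r--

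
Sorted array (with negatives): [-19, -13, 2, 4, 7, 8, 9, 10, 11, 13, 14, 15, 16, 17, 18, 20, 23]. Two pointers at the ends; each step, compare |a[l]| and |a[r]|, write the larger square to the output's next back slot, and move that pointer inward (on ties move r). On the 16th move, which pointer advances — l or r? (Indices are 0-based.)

r

l=0 r=16: |-19|<=|23| out[16]=529, r--
l=0 r=15: |-19|<=|20| out[15]=400, r--
l=0 r=14: |-19|>|18| out[14]=361, l++
l=1 r=14: |-13|<=|18| out[13]=324, r--
l=1 r=13: |-13|<=|17| out[12]=289, r--
l=1 r=12: |-13|<=|16| out[11]=256, r--
l=1 r=11: |-13|<=|15| out[10]=225, r--
l=1 r=10: |-13|<=|14| out[9]=196, r--
l=1 r=9: |-13|<=|13| out[8]=169, r--
l=1 r=8: |-13|>|11| out[7]=169, l++
l=2 r=8: |2|<=|11| out[6]=121, r--
l=2 r=7: |2|<=|10| out[5]=100, r--
l=2 r=6: |2|<=|9| out[4]=81, r--
l=2 r=5: |2|<=|8| out[3]=64, r--
l=2 r=4: |2|<=|7| out[2]=49, r--
l=2 r=3: |2|<=|4| out[1]=16, r--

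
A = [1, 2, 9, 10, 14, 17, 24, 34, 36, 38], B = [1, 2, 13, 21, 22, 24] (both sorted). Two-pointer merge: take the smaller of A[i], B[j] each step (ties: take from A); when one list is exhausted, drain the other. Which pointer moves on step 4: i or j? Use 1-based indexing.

[i=1,j=1] A[i]=1<=B[j]=1 take 1 → i++
[i=2,j=1] A[i]=2>B[j]=1 take 1 → j++
[i=2,j=2] A[i]=2<=B[j]=2 take 2 → i++
[i=3,j=2] A[i]=9>B[j]=2 take 2 → j++

j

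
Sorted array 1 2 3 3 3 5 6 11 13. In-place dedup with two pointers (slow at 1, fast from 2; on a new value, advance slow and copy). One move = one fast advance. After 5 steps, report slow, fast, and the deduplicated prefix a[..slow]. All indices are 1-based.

slow=1 fast=2: a[fast]=2≠a[slow]=1 write a[2]=2, slow++,fast++
slow=2 fast=3: a[fast]=3≠a[slow]=2 write a[3]=3, slow++,fast++
slow=3 fast=4: a[fast]=3=a[slow] dup, fast++
slow=3 fast=5: a[fast]=3=a[slow] dup, fast++
slow=3 fast=6: a[fast]=5≠a[slow]=3 write a[4]=5, slow++,fast++

slow=4, fast=7, prefix=[1, 2, 3, 5]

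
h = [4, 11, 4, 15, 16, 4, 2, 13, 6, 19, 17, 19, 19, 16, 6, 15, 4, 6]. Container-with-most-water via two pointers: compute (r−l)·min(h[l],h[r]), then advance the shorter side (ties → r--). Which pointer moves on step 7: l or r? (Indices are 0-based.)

r

[0,17] min(4,6)*17=68 best=68 * → l++
[1,17] min(11,6)*16=96 best=96 * → r--
[1,16] min(11,4)*15=60 best=96 → r--
[1,15] min(11,15)*14=154 best=154 * → l++
[2,15] min(4,15)*13=52 best=154 → l++
[3,15] min(15,15)*12=180 best=180 * → r--
[3,14] min(15,6)*11=66 best=180 → r--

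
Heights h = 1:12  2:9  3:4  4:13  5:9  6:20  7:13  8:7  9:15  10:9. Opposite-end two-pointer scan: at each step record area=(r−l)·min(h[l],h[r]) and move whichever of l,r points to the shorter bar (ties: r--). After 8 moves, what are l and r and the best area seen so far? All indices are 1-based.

[1,10] min(12,9)*9=81 best=81 * → r--
[1,9] min(12,15)*8=96 best=96 * → l++
[2,9] min(9,15)*7=63 best=96 → l++
[3,9] min(4,15)*6=24 best=96 → l++
[4,9] min(13,15)*5=65 best=96 → l++
[5,9] min(9,15)*4=36 best=96 → l++
[6,9] min(20,15)*3=45 best=96 → r--
[6,8] min(20,7)*2=14 best=96 → r--

l=6, r=7, best area=96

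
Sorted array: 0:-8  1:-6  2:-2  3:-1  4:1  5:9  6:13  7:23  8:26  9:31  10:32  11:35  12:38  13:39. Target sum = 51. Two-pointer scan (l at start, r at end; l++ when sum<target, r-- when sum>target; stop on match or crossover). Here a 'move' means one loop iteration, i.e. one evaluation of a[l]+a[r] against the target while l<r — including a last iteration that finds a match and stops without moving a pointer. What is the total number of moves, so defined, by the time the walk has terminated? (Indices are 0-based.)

[0,13] -8+39=31 <51 → l++
[1,13] -6+39=33 <51 → l++
[2,13] -2+39=37 <51 → l++
[3,13] -1+39=38 <51 → l++
[4,13] 1+39=40 <51 → l++
[5,13] 9+39=48 <51 → l++
[6,13] 13+39=52 >51 → r--
[6,12] 13+38=51 → found

8 moves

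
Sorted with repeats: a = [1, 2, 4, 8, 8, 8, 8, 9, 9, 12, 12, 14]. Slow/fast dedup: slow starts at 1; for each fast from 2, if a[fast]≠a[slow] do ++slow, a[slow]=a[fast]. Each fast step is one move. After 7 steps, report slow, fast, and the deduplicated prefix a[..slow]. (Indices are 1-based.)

slow=5, fast=9, prefix=[1, 2, 4, 8, 9]

slow=1 fast=2: a[fast]=2≠a[slow]=1 write a[2]=2, slow++,fast++
slow=2 fast=3: a[fast]=4≠a[slow]=2 write a[3]=4, slow++,fast++
slow=3 fast=4: a[fast]=8≠a[slow]=4 write a[4]=8, slow++,fast++
slow=4 fast=5: a[fast]=8=a[slow] dup, fast++
slow=4 fast=6: a[fast]=8=a[slow] dup, fast++
slow=4 fast=7: a[fast]=8=a[slow] dup, fast++
slow=4 fast=8: a[fast]=9≠a[slow]=8 write a[5]=9, slow++,fast++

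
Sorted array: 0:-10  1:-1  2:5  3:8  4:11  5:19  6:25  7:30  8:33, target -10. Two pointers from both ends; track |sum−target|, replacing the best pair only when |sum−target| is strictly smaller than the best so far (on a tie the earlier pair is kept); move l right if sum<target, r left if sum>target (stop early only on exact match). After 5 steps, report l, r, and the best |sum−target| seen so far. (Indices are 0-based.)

l=0 r=8: -10+33=23 d=33 *, r--
l=0 r=7: -10+30=20 d=30 *, r--
l=0 r=6: -10+25=15 d=25 *, r--
l=0 r=5: -10+19=9 d=19 *, r--
l=0 r=4: -10+11=1 d=11 *, r--

l=0, r=3, best |Δ|=11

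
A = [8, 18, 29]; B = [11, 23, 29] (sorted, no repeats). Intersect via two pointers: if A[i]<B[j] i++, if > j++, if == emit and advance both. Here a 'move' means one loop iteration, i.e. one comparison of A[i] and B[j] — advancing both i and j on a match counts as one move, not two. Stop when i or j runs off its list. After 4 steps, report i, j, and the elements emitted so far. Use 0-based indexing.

[i=0,j=0] 8<11 → i++
[i=1,j=0] 18>11 → j++
[i=1,j=1] 18<23 → i++
[i=2,j=1] 29>23 → j++

i=2, j=2, emitted=[]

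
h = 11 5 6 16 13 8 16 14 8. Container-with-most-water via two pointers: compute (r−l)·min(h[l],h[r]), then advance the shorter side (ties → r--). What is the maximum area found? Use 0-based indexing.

max area = 77

[0,8] min(11,8)*8=64 best=64 * → r--
[0,7] min(11,14)*7=77 best=77 * → l++
[1,7] min(5,14)*6=30 best=77 → l++
[2,7] min(6,14)*5=30 best=77 → l++
[3,7] min(16,14)*4=56 best=77 → r--
[3,6] min(16,16)*3=48 best=77 → r--
[3,5] min(16,8)*2=16 best=77 → r--
[3,4] min(16,13)*1=13 best=77 → r--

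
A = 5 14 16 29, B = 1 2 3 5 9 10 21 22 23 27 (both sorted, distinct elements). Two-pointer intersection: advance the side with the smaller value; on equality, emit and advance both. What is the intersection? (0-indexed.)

i=0 j=0: 5>1, j++
i=0 j=1: 5>2, j++
i=0 j=2: 5>3, j++
i=0 j=3: 5==5 emit, i++,j++
i=1 j=4: 14>9, j++
i=1 j=5: 14>10, j++
i=1 j=6: 14<21, i++
i=2 j=6: 16<21, i++
i=3 j=6: 29>21, j++
i=3 j=7: 29>22, j++
i=3 j=8: 29>23, j++
i=3 j=9: 29>27, j++

intersection = [5]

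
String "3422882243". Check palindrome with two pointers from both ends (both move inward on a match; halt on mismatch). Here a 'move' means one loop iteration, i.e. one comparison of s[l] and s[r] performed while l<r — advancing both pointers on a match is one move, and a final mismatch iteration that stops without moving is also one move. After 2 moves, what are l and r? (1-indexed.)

l=3, r=8

l=1 r=10: '3'=='3', l++,r--
l=2 r=9: '4'=='4', l++,r--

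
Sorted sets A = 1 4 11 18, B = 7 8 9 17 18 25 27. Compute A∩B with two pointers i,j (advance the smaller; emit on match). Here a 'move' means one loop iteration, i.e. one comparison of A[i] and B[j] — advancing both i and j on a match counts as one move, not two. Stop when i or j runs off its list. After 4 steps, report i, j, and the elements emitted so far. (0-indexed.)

i=0 j=0: 1<7, i++
i=1 j=0: 4<7, i++
i=2 j=0: 11>7, j++
i=2 j=1: 11>8, j++

i=2, j=2, emitted=[]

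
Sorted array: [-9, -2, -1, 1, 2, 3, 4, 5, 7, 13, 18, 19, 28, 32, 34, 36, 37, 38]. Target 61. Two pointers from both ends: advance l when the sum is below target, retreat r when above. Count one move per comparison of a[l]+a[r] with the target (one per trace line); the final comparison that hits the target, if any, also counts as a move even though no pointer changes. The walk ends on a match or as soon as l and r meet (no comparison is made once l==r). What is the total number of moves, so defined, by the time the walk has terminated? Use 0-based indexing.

[0,17] -9+38=29 <61 → l++
[1,17] -2+38=36 <61 → l++
[2,17] -1+38=37 <61 → l++
[3,17] 1+38=39 <61 → l++
[4,17] 2+38=40 <61 → l++
[5,17] 3+38=41 <61 → l++
[6,17] 4+38=42 <61 → l++
[7,17] 5+38=43 <61 → l++
[8,17] 7+38=45 <61 → l++
[9,17] 13+38=51 <61 → l++
[10,17] 18+38=56 <61 → l++
[11,17] 19+38=57 <61 → l++
[12,17] 28+38=66 >61 → r--
[12,16] 28+37=65 >61 → r--
[12,15] 28+36=64 >61 → r--
[12,14] 28+34=62 >61 → r--
[12,13] 28+32=60 <61 → l++

17 moves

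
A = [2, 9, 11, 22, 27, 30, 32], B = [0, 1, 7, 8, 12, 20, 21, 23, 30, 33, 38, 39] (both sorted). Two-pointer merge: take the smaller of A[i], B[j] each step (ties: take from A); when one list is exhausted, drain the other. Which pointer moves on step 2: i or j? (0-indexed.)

i=0 j=0: A[i]=2>B[j]=0 take 0, j++
i=0 j=1: A[i]=2>B[j]=1 take 1, j++

j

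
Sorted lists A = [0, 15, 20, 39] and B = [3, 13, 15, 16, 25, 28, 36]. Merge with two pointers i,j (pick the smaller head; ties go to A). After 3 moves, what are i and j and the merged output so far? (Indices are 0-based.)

i=1, j=2, merged so far=[0, 3, 13]

[i=0,j=0] A[i]=0<=B[j]=3 take 0 → i++
[i=1,j=0] A[i]=15>B[j]=3 take 3 → j++
[i=1,j=1] A[i]=15>B[j]=13 take 13 → j++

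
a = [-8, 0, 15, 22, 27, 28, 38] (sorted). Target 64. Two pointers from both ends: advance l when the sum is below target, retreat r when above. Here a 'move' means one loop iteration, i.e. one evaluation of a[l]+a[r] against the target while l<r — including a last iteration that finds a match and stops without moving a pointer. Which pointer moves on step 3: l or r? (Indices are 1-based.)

l

[1,7] -8+38=30 <64 → l++
[2,7] 0+38=38 <64 → l++
[3,7] 15+38=53 <64 → l++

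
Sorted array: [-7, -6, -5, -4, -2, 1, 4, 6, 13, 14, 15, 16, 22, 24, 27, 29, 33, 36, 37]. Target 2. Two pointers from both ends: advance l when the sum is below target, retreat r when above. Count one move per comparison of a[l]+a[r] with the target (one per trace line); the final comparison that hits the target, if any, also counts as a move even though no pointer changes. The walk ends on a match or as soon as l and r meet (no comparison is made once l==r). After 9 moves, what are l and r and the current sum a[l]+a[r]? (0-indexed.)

l=0, r=9, sum=7

l=0 r=18: -7+37=30 >2, r--
l=0 r=17: -7+36=29 >2, r--
l=0 r=16: -7+33=26 >2, r--
l=0 r=15: -7+29=22 >2, r--
l=0 r=14: -7+27=20 >2, r--
l=0 r=13: -7+24=17 >2, r--
l=0 r=12: -7+22=15 >2, r--
l=0 r=11: -7+16=9 >2, r--
l=0 r=10: -7+15=8 >2, r--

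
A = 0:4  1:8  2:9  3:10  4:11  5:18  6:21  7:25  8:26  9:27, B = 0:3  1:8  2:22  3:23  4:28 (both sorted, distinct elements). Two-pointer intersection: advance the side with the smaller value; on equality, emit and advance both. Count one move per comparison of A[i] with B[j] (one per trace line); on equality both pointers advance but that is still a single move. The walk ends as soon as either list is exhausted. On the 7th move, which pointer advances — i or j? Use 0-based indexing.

i=0 j=0: 4>3, j++
i=0 j=1: 4<8, i++
i=1 j=1: 8==8 emit, i++,j++
i=2 j=2: 9<22, i++
i=3 j=2: 10<22, i++
i=4 j=2: 11<22, i++
i=5 j=2: 18<22, i++

i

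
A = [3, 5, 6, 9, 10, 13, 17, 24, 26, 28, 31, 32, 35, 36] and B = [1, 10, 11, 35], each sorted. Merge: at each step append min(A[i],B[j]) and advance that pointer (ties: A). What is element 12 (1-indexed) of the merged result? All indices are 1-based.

[i=1,j=1] A[i]=3>B[j]=1 take 1 → j++
[i=1,j=2] A[i]=3<=B[j]=10 take 3 → i++
[i=2,j=2] A[i]=5<=B[j]=10 take 5 → i++
[i=3,j=2] A[i]=6<=B[j]=10 take 6 → i++
[i=4,j=2] A[i]=9<=B[j]=10 take 9 → i++
[i=5,j=2] A[i]=10<=B[j]=10 take 10 → i++
[i=6,j=2] A[i]=13>B[j]=10 take 10 → j++
[i=6,j=3] A[i]=13>B[j]=11 take 11 → j++
[i=6,j=4] A[i]=13<=B[j]=35 take 13 → i++
[i=7,j=4] A[i]=17<=B[j]=35 take 17 → i++
[i=8,j=4] A[i]=24<=B[j]=35 take 24 → i++
[i=9,j=4] A[i]=26<=B[j]=35 take 26 → i++
[i=10,j=4] A[i]=28<=B[j]=35 take 28 → i++
[i=11,j=4] A[i]=31<=B[j]=35 take 31 → i++
[i=12,j=4] A[i]=32<=B[j]=35 take 32 → i++
[i=13,j=4] A[i]=35<=B[j]=35 take 35 → i++
[i=14,j=4] A[i]=36>B[j]=35 take 35 → j++
[i=14,j=5] B done, take A[i]=36 → i++

merged[12] = 26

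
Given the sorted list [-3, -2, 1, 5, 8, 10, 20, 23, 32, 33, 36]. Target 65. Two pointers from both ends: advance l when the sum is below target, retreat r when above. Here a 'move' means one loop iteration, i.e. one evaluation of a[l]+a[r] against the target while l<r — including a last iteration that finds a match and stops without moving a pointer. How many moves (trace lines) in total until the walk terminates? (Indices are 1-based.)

10 moves

[1,11] -3+36=33 <65 → l++
[2,11] -2+36=34 <65 → l++
[3,11] 1+36=37 <65 → l++
[4,11] 5+36=41 <65 → l++
[5,11] 8+36=44 <65 → l++
[6,11] 10+36=46 <65 → l++
[7,11] 20+36=56 <65 → l++
[8,11] 23+36=59 <65 → l++
[9,11] 32+36=68 >65 → r--
[9,10] 32+33=65 → found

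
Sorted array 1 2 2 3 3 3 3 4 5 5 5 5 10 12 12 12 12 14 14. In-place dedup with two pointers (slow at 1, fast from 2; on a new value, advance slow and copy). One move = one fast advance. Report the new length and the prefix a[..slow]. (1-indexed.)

(s=1,f=2) a[fast]=2≠a[slow]=1 write a[2]=2 → slow++,fast++
(s=2,f=3) a[fast]=2=a[slow] dup → fast++
(s=2,f=4) a[fast]=3≠a[slow]=2 write a[3]=3 → slow++,fast++
(s=3,f=5) a[fast]=3=a[slow] dup → fast++
(s=3,f=6) a[fast]=3=a[slow] dup → fast++
(s=3,f=7) a[fast]=3=a[slow] dup → fast++
(s=3,f=8) a[fast]=4≠a[slow]=3 write a[4]=4 → slow++,fast++
(s=4,f=9) a[fast]=5≠a[slow]=4 write a[5]=5 → slow++,fast++
(s=5,f=10) a[fast]=5=a[slow] dup → fast++
(s=5,f=11) a[fast]=5=a[slow] dup → fast++
(s=5,f=12) a[fast]=5=a[slow] dup → fast++
(s=5,f=13) a[fast]=10≠a[slow]=5 write a[6]=10 → slow++,fast++
(s=6,f=14) a[fast]=12≠a[slow]=10 write a[7]=12 → slow++,fast++
(s=7,f=15) a[fast]=12=a[slow] dup → fast++
(s=7,f=16) a[fast]=12=a[slow] dup → fast++
(s=7,f=17) a[fast]=12=a[slow] dup → fast++
(s=7,f=18) a[fast]=14≠a[slow]=12 write a[8]=14 → slow++,fast++
(s=8,f=19) a[fast]=14=a[slow] dup → fast++

length 8; prefix = [1, 2, 3, 4, 5, 10, 12, 14]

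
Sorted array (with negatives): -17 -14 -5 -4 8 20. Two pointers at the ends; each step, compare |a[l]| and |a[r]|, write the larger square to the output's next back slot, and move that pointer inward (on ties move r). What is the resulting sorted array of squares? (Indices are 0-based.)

[16, 25, 64, 196, 289, 400]

l=0 r=5: |-17|<=|20| out[5]=400, r--
l=0 r=4: |-17|>|8| out[4]=289, l++
l=1 r=4: |-14|>|8| out[3]=196, l++
l=2 r=4: |-5|<=|8| out[2]=64, r--
l=2 r=3: |-5|>|-4| out[1]=25, l++
l=3 r=3: |-4|<=|-4| out[0]=16, r--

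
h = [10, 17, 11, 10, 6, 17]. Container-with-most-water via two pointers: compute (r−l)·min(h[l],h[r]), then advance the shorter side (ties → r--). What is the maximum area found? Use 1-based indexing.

[1,6] min(10,17)*5=50 best=50 * → l++
[2,6] min(17,17)*4=68 best=68 * → r--
[2,5] min(17,6)*3=18 best=68 → r--
[2,4] min(17,10)*2=20 best=68 → r--
[2,3] min(17,11)*1=11 best=68 → r--

max area = 68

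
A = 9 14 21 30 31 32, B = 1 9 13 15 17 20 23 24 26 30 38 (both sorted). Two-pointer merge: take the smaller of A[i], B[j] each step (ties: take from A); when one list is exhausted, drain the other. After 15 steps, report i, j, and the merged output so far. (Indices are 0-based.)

[i=0,j=0] A[i]=9>B[j]=1 take 1 → j++
[i=0,j=1] A[i]=9<=B[j]=9 take 9 → i++
[i=1,j=1] A[i]=14>B[j]=9 take 9 → j++
[i=1,j=2] A[i]=14>B[j]=13 take 13 → j++
[i=1,j=3] A[i]=14<=B[j]=15 take 14 → i++
[i=2,j=3] A[i]=21>B[j]=15 take 15 → j++
[i=2,j=4] A[i]=21>B[j]=17 take 17 → j++
[i=2,j=5] A[i]=21>B[j]=20 take 20 → j++
[i=2,j=6] A[i]=21<=B[j]=23 take 21 → i++
[i=3,j=6] A[i]=30>B[j]=23 take 23 → j++
[i=3,j=7] A[i]=30>B[j]=24 take 24 → j++
[i=3,j=8] A[i]=30>B[j]=26 take 26 → j++
[i=3,j=9] A[i]=30<=B[j]=30 take 30 → i++
[i=4,j=9] A[i]=31>B[j]=30 take 30 → j++
[i=4,j=10] A[i]=31<=B[j]=38 take 31 → i++

i=5, j=10, merged so far=[1, 9, 9, 13, 14, 15, 17, 20, 21, 23, 24, 26, 30, 30, 31]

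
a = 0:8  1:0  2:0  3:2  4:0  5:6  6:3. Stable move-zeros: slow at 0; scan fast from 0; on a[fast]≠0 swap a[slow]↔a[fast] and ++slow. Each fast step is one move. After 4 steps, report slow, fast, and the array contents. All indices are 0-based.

slow=2, fast=4, a=[8, 2, 0, 0, 0, 6, 3]

(s=0,f=0) a[fast]=8≠0 swap→a[0]=8 → slow++,fast++
(s=1,f=1) a[fast]=0 → fast++
(s=1,f=2) a[fast]=0 → fast++
(s=1,f=3) a[fast]=2≠0 swap→a[1]=2 → slow++,fast++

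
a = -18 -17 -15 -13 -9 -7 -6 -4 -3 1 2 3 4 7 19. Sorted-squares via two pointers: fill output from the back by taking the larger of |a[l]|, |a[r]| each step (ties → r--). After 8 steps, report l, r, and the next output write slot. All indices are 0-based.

[0,14] |-18|<=|19| out[14]=361 → r--
[0,13] |-18|>|7| out[13]=324 → l++
[1,13] |-17|>|7| out[12]=289 → l++
[2,13] |-15|>|7| out[11]=225 → l++
[3,13] |-13|>|7| out[10]=169 → l++
[4,13] |-9|>|7| out[9]=81 → l++
[5,13] |-7|<=|7| out[8]=49 → r--
[5,12] |-7|>|4| out[7]=49 → l++

l=6, r=12, next write slot=6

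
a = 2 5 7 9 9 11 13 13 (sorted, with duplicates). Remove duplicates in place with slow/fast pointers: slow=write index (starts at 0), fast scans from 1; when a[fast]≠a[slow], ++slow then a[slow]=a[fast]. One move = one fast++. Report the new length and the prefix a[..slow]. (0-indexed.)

slow=0 fast=1: a[fast]=5≠a[slow]=2 write a[1]=5, slow++,fast++
slow=1 fast=2: a[fast]=7≠a[slow]=5 write a[2]=7, slow++,fast++
slow=2 fast=3: a[fast]=9≠a[slow]=7 write a[3]=9, slow++,fast++
slow=3 fast=4: a[fast]=9=a[slow] dup, fast++
slow=3 fast=5: a[fast]=11≠a[slow]=9 write a[4]=11, slow++,fast++
slow=4 fast=6: a[fast]=13≠a[slow]=11 write a[5]=13, slow++,fast++
slow=5 fast=7: a[fast]=13=a[slow] dup, fast++

length 6; prefix = [2, 5, 7, 9, 11, 13]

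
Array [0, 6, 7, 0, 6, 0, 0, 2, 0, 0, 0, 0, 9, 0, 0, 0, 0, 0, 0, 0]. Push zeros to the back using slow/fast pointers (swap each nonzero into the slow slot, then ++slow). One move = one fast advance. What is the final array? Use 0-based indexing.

[6, 7, 6, 2, 9, 0, 0, 0, 0, 0, 0, 0, 0, 0, 0, 0, 0, 0, 0, 0]

slow=0 fast=0: a[fast]=0, fast++
slow=0 fast=1: a[fast]=6≠0 swap→a[0]=6, slow++,fast++
slow=1 fast=2: a[fast]=7≠0 swap→a[1]=7, slow++,fast++
slow=2 fast=3: a[fast]=0, fast++
slow=2 fast=4: a[fast]=6≠0 swap→a[2]=6, slow++,fast++
slow=3 fast=5: a[fast]=0, fast++
slow=3 fast=6: a[fast]=0, fast++
slow=3 fast=7: a[fast]=2≠0 swap→a[3]=2, slow++,fast++
slow=4 fast=8: a[fast]=0, fast++
slow=4 fast=9: a[fast]=0, fast++
slow=4 fast=10: a[fast]=0, fast++
slow=4 fast=11: a[fast]=0, fast++
slow=4 fast=12: a[fast]=9≠0 swap→a[4]=9, slow++,fast++
slow=5 fast=13: a[fast]=0, fast++
slow=5 fast=14: a[fast]=0, fast++
slow=5 fast=15: a[fast]=0, fast++
slow=5 fast=16: a[fast]=0, fast++
slow=5 fast=17: a[fast]=0, fast++
slow=5 fast=18: a[fast]=0, fast++
slow=5 fast=19: a[fast]=0, fast++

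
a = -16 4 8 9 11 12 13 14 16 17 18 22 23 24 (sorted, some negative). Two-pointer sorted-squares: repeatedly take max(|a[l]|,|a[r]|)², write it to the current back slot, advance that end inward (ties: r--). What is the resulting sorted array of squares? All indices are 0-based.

[0,13] |-16|<=|24| out[13]=576 → r--
[0,12] |-16|<=|23| out[12]=529 → r--
[0,11] |-16|<=|22| out[11]=484 → r--
[0,10] |-16|<=|18| out[10]=324 → r--
[0,9] |-16|<=|17| out[9]=289 → r--
[0,8] |-16|<=|16| out[8]=256 → r--
[0,7] |-16|>|14| out[7]=256 → l++
[1,7] |4|<=|14| out[6]=196 → r--
[1,6] |4|<=|13| out[5]=169 → r--
[1,5] |4|<=|12| out[4]=144 → r--
[1,4] |4|<=|11| out[3]=121 → r--
[1,3] |4|<=|9| out[2]=81 → r--
[1,2] |4|<=|8| out[1]=64 → r--
[1,1] |4|<=|4| out[0]=16 → r--

[16, 64, 81, 121, 144, 169, 196, 256, 256, 289, 324, 484, 529, 576]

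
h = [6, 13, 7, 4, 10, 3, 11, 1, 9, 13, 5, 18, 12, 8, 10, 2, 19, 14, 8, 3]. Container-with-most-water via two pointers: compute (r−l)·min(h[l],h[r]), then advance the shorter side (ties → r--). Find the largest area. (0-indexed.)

max area = 208

[0,19] min(6,3)*19=57 best=57 * → r--
[0,18] min(6,8)*18=108 best=108 * → l++
[1,18] min(13,8)*17=136 best=136 * → r--
[1,17] min(13,14)*16=208 best=208 * → l++
[2,17] min(7,14)*15=105 best=208 → l++
[3,17] min(4,14)*14=56 best=208 → l++
[4,17] min(10,14)*13=130 best=208 → l++
[5,17] min(3,14)*12=36 best=208 → l++
[6,17] min(11,14)*11=121 best=208 → l++
[7,17] min(1,14)*10=10 best=208 → l++
[8,17] min(9,14)*9=81 best=208 → l++
[9,17] min(13,14)*8=104 best=208 → l++
[10,17] min(5,14)*7=35 best=208 → l++
[11,17] min(18,14)*6=84 best=208 → r--
[11,16] min(18,19)*5=90 best=208 → l++
[12,16] min(12,19)*4=48 best=208 → l++
[13,16] min(8,19)*3=24 best=208 → l++
[14,16] min(10,19)*2=20 best=208 → l++
[15,16] min(2,19)*1=2 best=208 → l++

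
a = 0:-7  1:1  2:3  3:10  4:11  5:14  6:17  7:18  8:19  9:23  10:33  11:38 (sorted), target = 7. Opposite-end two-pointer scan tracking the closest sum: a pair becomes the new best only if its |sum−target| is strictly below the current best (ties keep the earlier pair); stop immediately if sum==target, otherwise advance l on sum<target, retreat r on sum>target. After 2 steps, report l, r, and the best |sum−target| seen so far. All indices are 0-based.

[0,11] -7+38=31 d=24 * → r--
[0,10] -7+33=26 d=19 * → r--

l=0, r=9, best |Δ|=19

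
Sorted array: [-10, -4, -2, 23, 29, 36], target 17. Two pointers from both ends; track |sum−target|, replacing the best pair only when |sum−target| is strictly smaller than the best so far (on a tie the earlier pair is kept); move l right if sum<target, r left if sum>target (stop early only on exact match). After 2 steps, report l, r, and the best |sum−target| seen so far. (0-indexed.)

l=0, r=3, best |Δ|=2

l=0 r=5: -10+36=26 d=9 *, r--
l=0 r=4: -10+29=19 d=2 *, r--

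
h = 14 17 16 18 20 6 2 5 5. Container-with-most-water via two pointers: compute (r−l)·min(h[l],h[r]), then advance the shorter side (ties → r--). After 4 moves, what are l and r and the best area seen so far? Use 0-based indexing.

l=0 r=8: min(14,5)*8=40 best=40 *, r--
l=0 r=7: min(14,5)*7=35 best=40, r--
l=0 r=6: min(14,2)*6=12 best=40, r--
l=0 r=5: min(14,6)*5=30 best=40, r--

l=0, r=4, best area=40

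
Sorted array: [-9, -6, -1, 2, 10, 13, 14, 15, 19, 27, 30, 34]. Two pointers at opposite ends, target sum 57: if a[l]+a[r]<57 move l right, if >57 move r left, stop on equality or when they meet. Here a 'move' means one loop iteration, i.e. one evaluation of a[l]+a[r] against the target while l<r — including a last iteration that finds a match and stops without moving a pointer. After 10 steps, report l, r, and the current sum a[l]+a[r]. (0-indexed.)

l=0 r=11: -9+34=25 <57, l++
l=1 r=11: -6+34=28 <57, l++
l=2 r=11: -1+34=33 <57, l++
l=3 r=11: 2+34=36 <57, l++
l=4 r=11: 10+34=44 <57, l++
l=5 r=11: 13+34=47 <57, l++
l=6 r=11: 14+34=48 <57, l++
l=7 r=11: 15+34=49 <57, l++
l=8 r=11: 19+34=53 <57, l++
l=9 r=11: 27+34=61 >57, r--

l=9, r=10, sum=57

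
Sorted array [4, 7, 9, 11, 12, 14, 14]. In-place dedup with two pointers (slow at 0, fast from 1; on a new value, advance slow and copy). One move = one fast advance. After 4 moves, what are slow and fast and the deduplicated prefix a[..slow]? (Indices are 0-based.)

slow=0 fast=1: a[fast]=7≠a[slow]=4 write a[1]=7, slow++,fast++
slow=1 fast=2: a[fast]=9≠a[slow]=7 write a[2]=9, slow++,fast++
slow=2 fast=3: a[fast]=11≠a[slow]=9 write a[3]=11, slow++,fast++
slow=3 fast=4: a[fast]=12≠a[slow]=11 write a[4]=12, slow++,fast++

slow=4, fast=5, prefix=[4, 7, 9, 11, 12]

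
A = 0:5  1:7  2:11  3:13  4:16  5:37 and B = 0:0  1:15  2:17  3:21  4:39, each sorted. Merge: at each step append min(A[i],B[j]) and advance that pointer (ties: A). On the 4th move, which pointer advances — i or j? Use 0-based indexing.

i

i=0 j=0: A[i]=5>B[j]=0 take 0, j++
i=0 j=1: A[i]=5<=B[j]=15 take 5, i++
i=1 j=1: A[i]=7<=B[j]=15 take 7, i++
i=2 j=1: A[i]=11<=B[j]=15 take 11, i++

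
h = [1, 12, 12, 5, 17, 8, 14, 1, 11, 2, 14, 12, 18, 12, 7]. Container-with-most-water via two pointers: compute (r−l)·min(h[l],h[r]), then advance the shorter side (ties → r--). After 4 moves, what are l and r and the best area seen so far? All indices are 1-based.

l=3, r=13, best area=144

[1,15] min(1,7)*14=14 best=14 * → l++
[2,15] min(12,7)*13=91 best=91 * → r--
[2,14] min(12,12)*12=144 best=144 * → r--
[2,13] min(12,18)*11=132 best=144 → l++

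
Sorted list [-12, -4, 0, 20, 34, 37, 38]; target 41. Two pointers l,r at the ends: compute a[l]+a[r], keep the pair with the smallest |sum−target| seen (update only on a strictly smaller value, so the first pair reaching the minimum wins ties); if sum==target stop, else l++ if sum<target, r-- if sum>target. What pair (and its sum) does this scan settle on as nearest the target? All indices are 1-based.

l=1 r=7: -12+38=26 d=15 *, l++
l=2 r=7: -4+38=34 d=7 *, l++
l=3 r=7: 0+38=38 d=3 *, l++
l=4 r=7: 20+38=58 d=17, r--
l=4 r=6: 20+37=57 d=16, r--
l=4 r=5: 20+34=54 d=13, r--

pair (0, 38) with sum 38 (|Δ|=3)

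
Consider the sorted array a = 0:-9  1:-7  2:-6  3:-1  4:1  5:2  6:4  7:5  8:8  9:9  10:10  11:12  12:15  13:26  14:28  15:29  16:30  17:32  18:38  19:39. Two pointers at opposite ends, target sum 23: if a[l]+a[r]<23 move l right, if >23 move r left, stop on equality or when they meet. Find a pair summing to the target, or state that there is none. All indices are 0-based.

(-9, 32)

l=0 r=19: -9+39=30 >23, r--
l=0 r=18: -9+38=29 >23, r--
l=0 r=17: -9+32=23, found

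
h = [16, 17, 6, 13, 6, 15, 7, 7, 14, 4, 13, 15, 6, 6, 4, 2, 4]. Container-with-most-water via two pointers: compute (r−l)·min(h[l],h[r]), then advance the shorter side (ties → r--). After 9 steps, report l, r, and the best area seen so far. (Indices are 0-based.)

l=0, r=7, best area=165

[0,16] min(16,4)*16=64 best=64 * → r--
[0,15] min(16,2)*15=30 best=64 → r--
[0,14] min(16,4)*14=56 best=64 → r--
[0,13] min(16,6)*13=78 best=78 * → r--
[0,12] min(16,6)*12=72 best=78 → r--
[0,11] min(16,15)*11=165 best=165 * → r--
[0,10] min(16,13)*10=130 best=165 → r--
[0,9] min(16,4)*9=36 best=165 → r--
[0,8] min(16,14)*8=112 best=165 → r--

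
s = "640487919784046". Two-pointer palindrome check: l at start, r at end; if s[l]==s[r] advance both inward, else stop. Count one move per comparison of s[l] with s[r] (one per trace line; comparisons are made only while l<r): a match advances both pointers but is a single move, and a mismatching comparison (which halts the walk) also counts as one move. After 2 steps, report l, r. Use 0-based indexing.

[0,14] '6'=='6' → l++,r--
[1,13] '4'=='4' → l++,r--

l=2, r=12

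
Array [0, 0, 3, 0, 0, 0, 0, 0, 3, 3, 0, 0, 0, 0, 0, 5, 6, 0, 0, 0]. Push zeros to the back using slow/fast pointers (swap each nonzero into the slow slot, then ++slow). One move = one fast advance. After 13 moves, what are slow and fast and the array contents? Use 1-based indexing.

(s=1,f=1) a[fast]=0 → fast++
(s=1,f=2) a[fast]=0 → fast++
(s=1,f=3) a[fast]=3≠0 swap→a[1]=3 → slow++,fast++
(s=2,f=4) a[fast]=0 → fast++
(s=2,f=5) a[fast]=0 → fast++
(s=2,f=6) a[fast]=0 → fast++
(s=2,f=7) a[fast]=0 → fast++
(s=2,f=8) a[fast]=0 → fast++
(s=2,f=9) a[fast]=3≠0 swap→a[2]=3 → slow++,fast++
(s=3,f=10) a[fast]=3≠0 swap→a[3]=3 → slow++,fast++
(s=4,f=11) a[fast]=0 → fast++
(s=4,f=12) a[fast]=0 → fast++
(s=4,f=13) a[fast]=0 → fast++

slow=4, fast=14, a=[3, 3, 3, 0, 0, 0, 0, 0, 0, 0, 0, 0, 0, 0, 0, 5, 6, 0, 0, 0]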